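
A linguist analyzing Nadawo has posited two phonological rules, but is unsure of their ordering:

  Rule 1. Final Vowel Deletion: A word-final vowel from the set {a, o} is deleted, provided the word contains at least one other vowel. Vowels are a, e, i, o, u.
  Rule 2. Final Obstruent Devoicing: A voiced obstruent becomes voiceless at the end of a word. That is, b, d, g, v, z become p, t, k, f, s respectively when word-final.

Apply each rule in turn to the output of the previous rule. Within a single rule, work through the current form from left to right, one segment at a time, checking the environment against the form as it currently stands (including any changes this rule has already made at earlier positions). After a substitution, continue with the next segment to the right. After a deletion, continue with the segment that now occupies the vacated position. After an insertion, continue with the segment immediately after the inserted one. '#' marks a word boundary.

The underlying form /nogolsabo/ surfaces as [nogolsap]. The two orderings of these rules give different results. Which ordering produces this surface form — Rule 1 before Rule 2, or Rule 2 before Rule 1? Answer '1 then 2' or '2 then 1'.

Order 1 then 2:
  1 Final Vowel Deletion: [nogolsabo] → [nogolsab]
  2 Final Obstruent Devoicing: [nogolsab] → [nogolsap]
  result: [nogolsap]
Order 2 then 1:
  2 Final Obstruent Devoicing: no change — [nogolsabo]
  1 Final Vowel Deletion: [nogolsabo] → [nogolsab]
  result: [nogolsab]

1 then 2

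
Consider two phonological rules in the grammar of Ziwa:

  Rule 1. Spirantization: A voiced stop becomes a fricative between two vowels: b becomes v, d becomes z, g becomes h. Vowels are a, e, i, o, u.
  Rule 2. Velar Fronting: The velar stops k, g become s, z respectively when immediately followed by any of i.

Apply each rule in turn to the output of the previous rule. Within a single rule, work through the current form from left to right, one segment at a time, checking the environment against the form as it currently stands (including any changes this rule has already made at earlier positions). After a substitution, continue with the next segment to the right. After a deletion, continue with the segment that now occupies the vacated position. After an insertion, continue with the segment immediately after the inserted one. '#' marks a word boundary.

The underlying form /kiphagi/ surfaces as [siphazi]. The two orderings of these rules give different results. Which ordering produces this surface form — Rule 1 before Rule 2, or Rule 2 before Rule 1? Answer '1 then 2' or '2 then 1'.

Order 1 then 2:
  1 Spirantization: [kiphagi] → [kiphahi]
  2 Velar Fronting: [kiphahi] → [siphahi]
  result: [siphahi]
Order 2 then 1:
  2 Velar Fronting: [kiphagi] → [siphazi]
  1 Spirantization: no change — [siphazi]
  result: [siphazi]

2 then 1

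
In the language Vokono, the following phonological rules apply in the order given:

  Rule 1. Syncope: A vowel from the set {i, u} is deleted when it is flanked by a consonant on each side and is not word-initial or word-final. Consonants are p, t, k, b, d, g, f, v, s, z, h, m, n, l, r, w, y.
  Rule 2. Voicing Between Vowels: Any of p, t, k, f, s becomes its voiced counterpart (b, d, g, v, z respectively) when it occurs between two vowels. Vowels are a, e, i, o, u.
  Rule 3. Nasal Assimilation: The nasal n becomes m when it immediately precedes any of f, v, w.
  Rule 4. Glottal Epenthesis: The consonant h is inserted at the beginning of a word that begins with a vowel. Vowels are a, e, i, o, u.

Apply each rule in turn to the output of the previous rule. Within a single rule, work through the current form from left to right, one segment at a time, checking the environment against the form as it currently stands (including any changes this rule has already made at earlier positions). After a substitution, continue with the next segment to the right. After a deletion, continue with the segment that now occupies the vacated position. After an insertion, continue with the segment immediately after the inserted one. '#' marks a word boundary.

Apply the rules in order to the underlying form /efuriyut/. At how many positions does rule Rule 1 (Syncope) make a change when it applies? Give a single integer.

3

Rule 1 Syncope: [efuriyut] → [efryt]
Rule 2 Voicing Between Vowels: no change — [efryt]
Rule 3 Nasal Assimilation: no change — [efryt]
Rule 4 Glottal Epenthesis: [efryt] → [hefryt]
Rule Rule 1 changed 3 position(s).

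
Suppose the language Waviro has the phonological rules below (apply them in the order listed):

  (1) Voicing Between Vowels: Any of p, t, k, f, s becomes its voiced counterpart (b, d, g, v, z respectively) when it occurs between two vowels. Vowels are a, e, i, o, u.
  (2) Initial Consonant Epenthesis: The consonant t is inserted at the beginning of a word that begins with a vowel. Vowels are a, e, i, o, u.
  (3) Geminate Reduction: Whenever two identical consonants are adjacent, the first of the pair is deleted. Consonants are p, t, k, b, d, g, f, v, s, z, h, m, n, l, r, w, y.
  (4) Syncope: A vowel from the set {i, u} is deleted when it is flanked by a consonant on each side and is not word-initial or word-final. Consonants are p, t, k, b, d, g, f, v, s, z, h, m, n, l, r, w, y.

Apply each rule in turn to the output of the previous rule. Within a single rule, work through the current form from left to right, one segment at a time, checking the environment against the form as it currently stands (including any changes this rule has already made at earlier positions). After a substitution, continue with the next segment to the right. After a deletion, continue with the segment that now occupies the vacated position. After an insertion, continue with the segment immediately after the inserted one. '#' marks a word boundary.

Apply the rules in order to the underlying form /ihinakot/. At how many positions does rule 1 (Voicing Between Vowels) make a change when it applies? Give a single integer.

1

(1) Voicing Between Vowels: [ihinakot] → [ihinagot]
(2) Initial Consonant Epenthesis: [ihinagot] → [tihinagot]
(3) Geminate Reduction: no change — [tihinagot]
(4) Syncope: [tihinagot] → [thnagot]
Rule 1 changed 1 position(s).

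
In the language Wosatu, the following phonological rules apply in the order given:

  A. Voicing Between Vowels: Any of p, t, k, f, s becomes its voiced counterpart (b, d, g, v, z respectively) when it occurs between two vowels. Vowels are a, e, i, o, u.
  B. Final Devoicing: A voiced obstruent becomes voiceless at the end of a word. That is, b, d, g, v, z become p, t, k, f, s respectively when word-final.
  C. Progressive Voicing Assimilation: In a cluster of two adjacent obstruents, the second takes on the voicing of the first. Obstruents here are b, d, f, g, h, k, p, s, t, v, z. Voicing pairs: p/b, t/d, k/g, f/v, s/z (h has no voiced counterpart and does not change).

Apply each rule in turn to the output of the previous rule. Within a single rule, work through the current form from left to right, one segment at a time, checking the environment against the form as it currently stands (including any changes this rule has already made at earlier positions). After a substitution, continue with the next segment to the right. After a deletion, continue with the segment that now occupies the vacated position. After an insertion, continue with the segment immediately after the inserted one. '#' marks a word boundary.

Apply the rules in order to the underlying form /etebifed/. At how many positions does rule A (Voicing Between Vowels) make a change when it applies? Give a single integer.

A Voicing Between Vowels: [etebifed] → [edebived]
B Final Devoicing: [edebived] → [edebivet]
C Progressive Voicing Assimilation: no change — [edebivet]
Rule A changed 2 position(s).

2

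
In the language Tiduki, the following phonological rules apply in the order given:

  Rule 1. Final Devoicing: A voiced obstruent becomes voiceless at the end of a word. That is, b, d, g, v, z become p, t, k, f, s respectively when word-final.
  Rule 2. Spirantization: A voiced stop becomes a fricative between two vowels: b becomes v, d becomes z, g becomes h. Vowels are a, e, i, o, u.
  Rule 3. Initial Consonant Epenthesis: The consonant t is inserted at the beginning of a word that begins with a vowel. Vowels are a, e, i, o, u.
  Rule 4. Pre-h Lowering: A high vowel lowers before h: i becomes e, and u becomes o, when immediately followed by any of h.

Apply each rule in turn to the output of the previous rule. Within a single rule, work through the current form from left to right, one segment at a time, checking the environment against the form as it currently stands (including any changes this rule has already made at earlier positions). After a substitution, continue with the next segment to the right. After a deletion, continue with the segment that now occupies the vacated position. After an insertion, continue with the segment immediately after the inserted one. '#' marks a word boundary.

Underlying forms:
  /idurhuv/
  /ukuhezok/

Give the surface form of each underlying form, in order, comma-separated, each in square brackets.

/idurhuv/:
  Rule 1 Final Devoicing: [idurhuv] → [idurhuf]
  Rule 2 Spirantization: [idurhuf] → [izurhuf]
  Rule 3 Initial Consonant Epenthesis: [izurhuf] → [tizurhuf]
  Rule 4 Pre-h Lowering: no change — [tizurhuf]
/ukuhezok/:
  Rule 1 Final Devoicing: no change — [ukuhezok]
  Rule 2 Spirantization: no change — [ukuhezok]
  Rule 3 Initial Consonant Epenthesis: [ukuhezok] → [tukuhezok]
  Rule 4 Pre-h Lowering: [tukuhezok] → [tukohezok]

[tizurhuf], [tukohezok]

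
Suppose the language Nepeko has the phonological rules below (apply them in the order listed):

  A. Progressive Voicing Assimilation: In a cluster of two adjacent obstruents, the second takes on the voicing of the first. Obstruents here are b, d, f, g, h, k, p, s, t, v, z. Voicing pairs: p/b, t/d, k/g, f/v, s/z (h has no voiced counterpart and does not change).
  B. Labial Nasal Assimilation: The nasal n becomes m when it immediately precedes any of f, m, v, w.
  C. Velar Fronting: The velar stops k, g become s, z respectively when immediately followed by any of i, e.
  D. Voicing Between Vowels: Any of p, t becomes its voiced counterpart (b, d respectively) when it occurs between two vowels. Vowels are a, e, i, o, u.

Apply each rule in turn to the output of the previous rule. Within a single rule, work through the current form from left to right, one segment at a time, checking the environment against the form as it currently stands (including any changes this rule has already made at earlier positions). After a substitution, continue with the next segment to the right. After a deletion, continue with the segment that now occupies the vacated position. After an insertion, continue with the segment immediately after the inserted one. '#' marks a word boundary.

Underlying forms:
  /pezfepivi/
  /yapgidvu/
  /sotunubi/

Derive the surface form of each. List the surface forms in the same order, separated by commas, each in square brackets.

/pezfepivi/:
  A Progressive Voicing Assimilation: [pezfepivi] → [pezvepivi]
  B Labial Nasal Assimilation: no change — [pezvepivi]
  C Velar Fronting: no change — [pezvepivi]
  D Voicing Between Vowels: [pezvepivi] → [pezvebivi]
/yapgidvu/:
  A Progressive Voicing Assimilation: [yapgidvu] → [yapkidvu]
  B Labial Nasal Assimilation: no change — [yapkidvu]
  C Velar Fronting: [yapkidvu] → [yapsidvu]
  D Voicing Between Vowels: no change — [yapsidvu]
/sotunubi/:
  A Progressive Voicing Assimilation: no change — [sotunubi]
  B Labial Nasal Assimilation: no change — [sotunubi]
  C Velar Fronting: no change — [sotunubi]
  D Voicing Between Vowels: [sotunubi] → [sodunubi]

[pezvebivi], [yapsidvu], [sodunubi]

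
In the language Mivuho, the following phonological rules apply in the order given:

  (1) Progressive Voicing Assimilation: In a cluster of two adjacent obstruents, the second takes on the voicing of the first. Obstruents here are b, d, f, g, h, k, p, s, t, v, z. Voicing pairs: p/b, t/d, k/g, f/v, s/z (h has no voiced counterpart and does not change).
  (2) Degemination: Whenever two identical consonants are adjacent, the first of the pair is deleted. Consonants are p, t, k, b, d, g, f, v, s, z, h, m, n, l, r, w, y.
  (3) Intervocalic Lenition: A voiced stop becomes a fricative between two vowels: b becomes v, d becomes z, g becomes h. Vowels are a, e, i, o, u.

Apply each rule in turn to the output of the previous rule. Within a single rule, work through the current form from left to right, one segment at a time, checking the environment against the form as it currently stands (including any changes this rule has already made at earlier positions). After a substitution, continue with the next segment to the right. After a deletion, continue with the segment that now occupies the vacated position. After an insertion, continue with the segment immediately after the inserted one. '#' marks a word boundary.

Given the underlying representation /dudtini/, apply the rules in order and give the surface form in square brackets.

(1) Progressive Voicing Assimilation: [dudtini] → [duddini]
(2) Degemination: [duddini] → [dudini]
(3) Intervocalic Lenition: [dudini] → [duzini]

[duzini]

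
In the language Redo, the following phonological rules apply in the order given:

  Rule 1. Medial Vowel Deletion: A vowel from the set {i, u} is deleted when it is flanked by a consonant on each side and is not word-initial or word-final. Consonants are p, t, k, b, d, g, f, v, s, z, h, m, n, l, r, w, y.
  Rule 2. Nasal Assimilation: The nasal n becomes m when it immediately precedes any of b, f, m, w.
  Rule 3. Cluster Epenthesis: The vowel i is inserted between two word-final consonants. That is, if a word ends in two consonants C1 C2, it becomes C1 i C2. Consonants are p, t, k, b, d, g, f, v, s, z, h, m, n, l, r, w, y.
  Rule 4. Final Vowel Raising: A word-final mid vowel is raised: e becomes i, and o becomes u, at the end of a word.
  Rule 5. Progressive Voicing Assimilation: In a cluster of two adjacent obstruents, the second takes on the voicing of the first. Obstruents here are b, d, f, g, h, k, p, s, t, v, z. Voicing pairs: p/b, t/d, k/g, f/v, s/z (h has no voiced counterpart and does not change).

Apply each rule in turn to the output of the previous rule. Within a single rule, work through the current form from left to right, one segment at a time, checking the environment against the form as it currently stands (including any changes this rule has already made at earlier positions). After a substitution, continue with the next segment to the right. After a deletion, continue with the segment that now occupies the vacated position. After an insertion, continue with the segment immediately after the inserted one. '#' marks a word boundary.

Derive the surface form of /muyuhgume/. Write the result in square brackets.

Rule 1 Medial Vowel Deletion: [muyuhgume] → [myhgme]
Rule 2 Nasal Assimilation: no change — [myhgme]
Rule 3 Cluster Epenthesis: no change — [myhgme]
Rule 4 Final Vowel Raising: [myhgme] → [myhgmi]
Rule 5 Progressive Voicing Assimilation: [myhgmi] → [myhkmi]

[myhkmi]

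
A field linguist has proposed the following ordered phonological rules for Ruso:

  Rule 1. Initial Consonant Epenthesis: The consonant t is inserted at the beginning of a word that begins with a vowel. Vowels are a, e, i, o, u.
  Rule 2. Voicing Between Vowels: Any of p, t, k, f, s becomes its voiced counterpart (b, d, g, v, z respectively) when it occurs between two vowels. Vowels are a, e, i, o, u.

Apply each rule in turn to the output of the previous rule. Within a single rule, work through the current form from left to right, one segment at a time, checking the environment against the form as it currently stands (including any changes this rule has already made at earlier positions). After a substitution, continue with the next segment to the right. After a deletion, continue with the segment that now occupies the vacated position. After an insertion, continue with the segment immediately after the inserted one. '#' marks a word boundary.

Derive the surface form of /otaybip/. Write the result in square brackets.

Rule 1 Initial Consonant Epenthesis: [otaybip] → [totaybip]
Rule 2 Voicing Between Vowels: [totaybip] → [todaybip]

[todaybip]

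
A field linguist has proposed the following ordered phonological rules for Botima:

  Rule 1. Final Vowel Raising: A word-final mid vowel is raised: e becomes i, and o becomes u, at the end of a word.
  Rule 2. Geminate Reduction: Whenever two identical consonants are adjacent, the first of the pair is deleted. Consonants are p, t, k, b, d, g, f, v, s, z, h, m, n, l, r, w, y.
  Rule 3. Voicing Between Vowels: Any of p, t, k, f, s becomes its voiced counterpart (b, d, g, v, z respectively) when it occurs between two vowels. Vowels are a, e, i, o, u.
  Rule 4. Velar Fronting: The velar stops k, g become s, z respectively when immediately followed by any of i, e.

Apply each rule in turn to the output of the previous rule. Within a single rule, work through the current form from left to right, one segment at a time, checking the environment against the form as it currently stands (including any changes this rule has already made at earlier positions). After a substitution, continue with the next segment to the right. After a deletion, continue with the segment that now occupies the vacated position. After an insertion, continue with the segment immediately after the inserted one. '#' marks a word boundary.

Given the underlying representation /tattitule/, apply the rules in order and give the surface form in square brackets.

Rule 1 Final Vowel Raising: [tattitule] → [tattituli]
Rule 2 Geminate Reduction: [tattituli] → [tatituli]
Rule 3 Voicing Between Vowels: [tatituli] → [tadiduli]
Rule 4 Velar Fronting: no change — [tadiduli]

[tadiduli]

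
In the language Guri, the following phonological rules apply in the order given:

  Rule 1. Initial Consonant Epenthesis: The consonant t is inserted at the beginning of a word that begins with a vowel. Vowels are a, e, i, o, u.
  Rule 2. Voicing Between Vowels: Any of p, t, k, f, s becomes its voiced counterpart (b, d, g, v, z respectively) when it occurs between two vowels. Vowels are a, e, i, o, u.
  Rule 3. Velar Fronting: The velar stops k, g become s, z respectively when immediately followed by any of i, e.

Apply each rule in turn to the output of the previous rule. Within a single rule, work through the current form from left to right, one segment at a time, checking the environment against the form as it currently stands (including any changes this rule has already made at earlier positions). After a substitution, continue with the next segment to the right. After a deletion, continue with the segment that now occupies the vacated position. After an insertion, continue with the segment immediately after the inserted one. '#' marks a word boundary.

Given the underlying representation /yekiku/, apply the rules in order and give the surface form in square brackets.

[yezigu]

Rule 1 Initial Consonant Epenthesis: no change — [yekiku]
Rule 2 Voicing Between Vowels: [yekiku] → [yegigu]
Rule 3 Velar Fronting: [yegigu] → [yezigu]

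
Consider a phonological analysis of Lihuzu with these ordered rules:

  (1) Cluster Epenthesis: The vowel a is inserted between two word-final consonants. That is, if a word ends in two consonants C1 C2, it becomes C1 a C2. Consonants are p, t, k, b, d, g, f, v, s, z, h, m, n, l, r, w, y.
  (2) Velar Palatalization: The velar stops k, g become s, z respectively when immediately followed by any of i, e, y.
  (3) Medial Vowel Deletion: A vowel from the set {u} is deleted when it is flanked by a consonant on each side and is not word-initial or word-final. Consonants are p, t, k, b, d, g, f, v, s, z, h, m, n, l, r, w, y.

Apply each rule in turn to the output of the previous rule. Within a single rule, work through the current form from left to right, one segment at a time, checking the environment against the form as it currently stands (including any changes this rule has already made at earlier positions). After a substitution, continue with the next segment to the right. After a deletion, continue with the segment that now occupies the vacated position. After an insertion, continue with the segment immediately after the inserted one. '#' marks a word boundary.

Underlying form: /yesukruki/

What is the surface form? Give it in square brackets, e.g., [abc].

[yeskrsi]

(1) Cluster Epenthesis: no change — [yesukruki]
(2) Velar Palatalization: [yesukruki] → [yesukrusi]
(3) Medial Vowel Deletion: [yesukrusi] → [yeskrsi]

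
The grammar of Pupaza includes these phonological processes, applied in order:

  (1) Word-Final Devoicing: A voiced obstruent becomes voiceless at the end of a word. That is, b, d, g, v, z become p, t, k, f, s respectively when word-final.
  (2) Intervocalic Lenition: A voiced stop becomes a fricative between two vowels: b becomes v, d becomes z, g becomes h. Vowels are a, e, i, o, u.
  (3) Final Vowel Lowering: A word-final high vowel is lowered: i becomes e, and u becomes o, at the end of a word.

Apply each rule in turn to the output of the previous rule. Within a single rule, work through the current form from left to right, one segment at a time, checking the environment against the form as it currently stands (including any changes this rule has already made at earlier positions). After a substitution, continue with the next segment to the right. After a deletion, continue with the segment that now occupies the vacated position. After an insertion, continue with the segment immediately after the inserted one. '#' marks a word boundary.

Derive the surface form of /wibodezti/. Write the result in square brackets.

[wivozezte]

(1) Word-Final Devoicing: no change — [wibodezti]
(2) Intervocalic Lenition: [wibodezti] → [wivozezti]
(3) Final Vowel Lowering: [wivozezti] → [wivozezte]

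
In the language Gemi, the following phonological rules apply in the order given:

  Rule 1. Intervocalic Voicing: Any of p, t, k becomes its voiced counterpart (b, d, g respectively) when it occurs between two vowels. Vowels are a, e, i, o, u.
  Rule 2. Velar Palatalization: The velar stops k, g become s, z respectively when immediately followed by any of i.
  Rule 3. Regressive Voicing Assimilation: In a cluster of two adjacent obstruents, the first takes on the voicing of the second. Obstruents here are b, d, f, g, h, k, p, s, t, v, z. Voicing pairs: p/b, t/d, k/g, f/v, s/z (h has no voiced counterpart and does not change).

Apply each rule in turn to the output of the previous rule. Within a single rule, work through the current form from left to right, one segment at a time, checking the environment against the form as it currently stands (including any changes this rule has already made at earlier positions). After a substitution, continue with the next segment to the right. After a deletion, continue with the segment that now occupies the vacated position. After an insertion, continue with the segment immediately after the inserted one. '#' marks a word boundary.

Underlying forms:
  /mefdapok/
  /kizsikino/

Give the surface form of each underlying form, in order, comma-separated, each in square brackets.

/mefdapok/:
  Rule 1 Intervocalic Voicing: [mefdapok] → [mefdabok]
  Rule 2 Velar Palatalization: no change — [mefdabok]
  Rule 3 Regressive Voicing Assimilation: [mefdabok] → [mevdabok]
/kizsikino/:
  Rule 1 Intervocalic Voicing: [kizsikino] → [kizsigino]
  Rule 2 Velar Palatalization: [kizsigino] → [sizsizino]
  Rule 3 Regressive Voicing Assimilation: [sizsizino] → [sissizino]

[mevdabok], [sissizino]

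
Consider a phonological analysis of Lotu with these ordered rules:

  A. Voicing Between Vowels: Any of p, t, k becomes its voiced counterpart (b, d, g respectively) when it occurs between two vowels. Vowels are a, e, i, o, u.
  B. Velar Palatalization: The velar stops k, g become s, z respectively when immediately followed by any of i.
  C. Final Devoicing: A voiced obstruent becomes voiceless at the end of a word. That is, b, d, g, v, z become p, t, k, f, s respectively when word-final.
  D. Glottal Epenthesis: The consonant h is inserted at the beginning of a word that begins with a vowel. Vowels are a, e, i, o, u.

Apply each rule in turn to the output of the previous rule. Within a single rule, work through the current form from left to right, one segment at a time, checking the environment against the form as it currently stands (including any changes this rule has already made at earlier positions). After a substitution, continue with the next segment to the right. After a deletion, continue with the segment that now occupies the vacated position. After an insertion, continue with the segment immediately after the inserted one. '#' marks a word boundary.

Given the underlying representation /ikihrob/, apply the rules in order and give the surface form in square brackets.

[hizihrop]

A Voicing Between Vowels: [ikihrob] → [igihrob]
B Velar Palatalization: [igihrob] → [izihrob]
C Final Devoicing: [izihrob] → [izihrop]
D Glottal Epenthesis: [izihrop] → [hizihrop]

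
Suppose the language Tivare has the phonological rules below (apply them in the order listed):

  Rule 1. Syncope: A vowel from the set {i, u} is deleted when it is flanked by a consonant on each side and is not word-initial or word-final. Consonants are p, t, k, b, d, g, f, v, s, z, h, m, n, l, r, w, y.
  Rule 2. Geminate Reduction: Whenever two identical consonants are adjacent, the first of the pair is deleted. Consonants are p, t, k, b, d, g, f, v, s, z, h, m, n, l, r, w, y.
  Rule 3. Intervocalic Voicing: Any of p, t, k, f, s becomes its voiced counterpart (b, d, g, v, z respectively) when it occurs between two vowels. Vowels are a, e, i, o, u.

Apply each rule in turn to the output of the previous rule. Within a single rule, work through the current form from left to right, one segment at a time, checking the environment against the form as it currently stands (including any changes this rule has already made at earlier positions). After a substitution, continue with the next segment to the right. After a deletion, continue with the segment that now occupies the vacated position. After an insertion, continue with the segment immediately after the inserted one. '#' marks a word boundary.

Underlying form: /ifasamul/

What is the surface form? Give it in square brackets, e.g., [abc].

[ivazaml]

Rule 1 Syncope: [ifasamul] → [ifasaml]
Rule 2 Geminate Reduction: no change — [ifasaml]
Rule 3 Intervocalic Voicing: [ifasaml] → [ivazaml]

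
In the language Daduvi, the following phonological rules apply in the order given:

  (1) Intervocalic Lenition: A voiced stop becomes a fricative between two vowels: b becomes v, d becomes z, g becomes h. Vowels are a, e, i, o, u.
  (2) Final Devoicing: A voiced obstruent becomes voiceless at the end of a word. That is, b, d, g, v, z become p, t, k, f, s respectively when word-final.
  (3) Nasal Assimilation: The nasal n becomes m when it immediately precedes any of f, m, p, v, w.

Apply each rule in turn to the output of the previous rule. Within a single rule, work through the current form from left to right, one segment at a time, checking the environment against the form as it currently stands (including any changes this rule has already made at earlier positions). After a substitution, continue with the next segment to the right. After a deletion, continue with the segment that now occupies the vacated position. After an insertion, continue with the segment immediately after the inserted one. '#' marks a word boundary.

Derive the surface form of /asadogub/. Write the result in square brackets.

(1) Intervocalic Lenition: [asadogub] → [asazohub]
(2) Final Devoicing: [asazohub] → [asazohup]
(3) Nasal Assimilation: no change — [asazohup]

[asazohup]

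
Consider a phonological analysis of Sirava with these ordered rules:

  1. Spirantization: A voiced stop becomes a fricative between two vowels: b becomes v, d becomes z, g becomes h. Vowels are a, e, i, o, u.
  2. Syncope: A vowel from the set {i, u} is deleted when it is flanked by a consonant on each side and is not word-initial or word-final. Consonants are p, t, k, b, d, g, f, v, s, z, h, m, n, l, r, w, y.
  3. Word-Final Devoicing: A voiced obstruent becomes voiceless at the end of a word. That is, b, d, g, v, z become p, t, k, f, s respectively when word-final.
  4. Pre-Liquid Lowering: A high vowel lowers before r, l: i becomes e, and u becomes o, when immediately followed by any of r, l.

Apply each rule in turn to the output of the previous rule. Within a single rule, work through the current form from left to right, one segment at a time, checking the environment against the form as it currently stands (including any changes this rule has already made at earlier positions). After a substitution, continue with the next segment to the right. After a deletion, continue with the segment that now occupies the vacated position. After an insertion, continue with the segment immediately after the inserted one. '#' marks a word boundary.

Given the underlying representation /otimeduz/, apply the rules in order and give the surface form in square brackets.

[otmezs]

1 Spirantization: [otimeduz] → [otimezuz]
2 Syncope: [otimezuz] → [otmezz]
3 Word-Final Devoicing: [otmezz] → [otmezs]
4 Pre-Liquid Lowering: no change — [otmezs]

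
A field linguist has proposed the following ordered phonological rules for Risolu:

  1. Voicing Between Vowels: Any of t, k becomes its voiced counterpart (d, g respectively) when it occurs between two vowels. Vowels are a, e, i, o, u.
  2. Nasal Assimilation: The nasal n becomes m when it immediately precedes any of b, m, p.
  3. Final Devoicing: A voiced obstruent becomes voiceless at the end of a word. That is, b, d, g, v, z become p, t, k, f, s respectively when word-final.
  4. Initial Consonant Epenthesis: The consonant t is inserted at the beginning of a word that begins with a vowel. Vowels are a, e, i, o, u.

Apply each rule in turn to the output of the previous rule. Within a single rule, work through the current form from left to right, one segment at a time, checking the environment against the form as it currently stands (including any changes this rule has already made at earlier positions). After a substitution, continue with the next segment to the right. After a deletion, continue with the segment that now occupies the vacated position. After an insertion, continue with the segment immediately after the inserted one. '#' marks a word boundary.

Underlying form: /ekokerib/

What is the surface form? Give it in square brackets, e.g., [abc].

1 Voicing Between Vowels: [ekokerib] → [egogerib]
2 Nasal Assimilation: no change — [egogerib]
3 Final Devoicing: [egogerib] → [egogerip]
4 Initial Consonant Epenthesis: [egogerip] → [tegogerip]

[tegogerip]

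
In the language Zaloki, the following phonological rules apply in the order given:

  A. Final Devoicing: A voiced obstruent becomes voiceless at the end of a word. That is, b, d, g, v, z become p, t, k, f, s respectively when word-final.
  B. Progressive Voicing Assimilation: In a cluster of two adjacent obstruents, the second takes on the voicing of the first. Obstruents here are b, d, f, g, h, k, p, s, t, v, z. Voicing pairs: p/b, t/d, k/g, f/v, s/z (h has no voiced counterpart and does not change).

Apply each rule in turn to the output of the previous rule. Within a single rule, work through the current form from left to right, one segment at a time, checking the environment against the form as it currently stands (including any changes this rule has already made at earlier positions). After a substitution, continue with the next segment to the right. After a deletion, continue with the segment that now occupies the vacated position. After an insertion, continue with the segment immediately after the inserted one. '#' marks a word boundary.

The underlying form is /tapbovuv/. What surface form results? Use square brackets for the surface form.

A Final Devoicing: [tapbovuv] → [tapbovuf]
B Progressive Voicing Assimilation: [tapbovuf] → [tappovuf]

[tappovuf]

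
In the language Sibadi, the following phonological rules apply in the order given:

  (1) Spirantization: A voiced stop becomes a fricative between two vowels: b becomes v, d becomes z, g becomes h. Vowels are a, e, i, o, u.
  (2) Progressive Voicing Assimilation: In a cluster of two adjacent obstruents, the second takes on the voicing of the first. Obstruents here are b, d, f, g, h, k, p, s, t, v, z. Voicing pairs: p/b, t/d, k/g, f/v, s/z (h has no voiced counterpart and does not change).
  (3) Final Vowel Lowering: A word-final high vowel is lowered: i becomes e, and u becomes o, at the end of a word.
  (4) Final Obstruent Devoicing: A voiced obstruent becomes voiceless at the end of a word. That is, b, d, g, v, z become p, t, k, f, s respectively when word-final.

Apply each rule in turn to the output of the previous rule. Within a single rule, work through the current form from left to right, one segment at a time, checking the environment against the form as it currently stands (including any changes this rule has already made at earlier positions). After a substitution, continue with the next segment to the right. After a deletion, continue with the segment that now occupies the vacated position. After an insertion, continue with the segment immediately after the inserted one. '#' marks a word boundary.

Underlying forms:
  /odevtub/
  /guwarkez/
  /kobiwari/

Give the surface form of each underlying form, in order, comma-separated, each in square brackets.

[ozevdup], [guwarkes], [koviware]

/odevtub/:
  (1) Spirantization: [odevtub] → [ozevtub]
  (2) Progressive Voicing Assimilation: [ozevtub] → [ozevdub]
  (3) Final Vowel Lowering: no change — [ozevdub]
  (4) Final Obstruent Devoicing: [ozevdub] → [ozevdup]
/guwarkez/:
  (1) Spirantization: no change — [guwarkez]
  (2) Progressive Voicing Assimilation: no change — [guwarkez]
  (3) Final Vowel Lowering: no change — [guwarkez]
  (4) Final Obstruent Devoicing: [guwarkez] → [guwarkes]
/kobiwari/:
  (1) Spirantization: [kobiwari] → [koviwari]
  (2) Progressive Voicing Assimilation: no change — [koviwari]
  (3) Final Vowel Lowering: [koviwari] → [koviware]
  (4) Final Obstruent Devoicing: no change — [koviware]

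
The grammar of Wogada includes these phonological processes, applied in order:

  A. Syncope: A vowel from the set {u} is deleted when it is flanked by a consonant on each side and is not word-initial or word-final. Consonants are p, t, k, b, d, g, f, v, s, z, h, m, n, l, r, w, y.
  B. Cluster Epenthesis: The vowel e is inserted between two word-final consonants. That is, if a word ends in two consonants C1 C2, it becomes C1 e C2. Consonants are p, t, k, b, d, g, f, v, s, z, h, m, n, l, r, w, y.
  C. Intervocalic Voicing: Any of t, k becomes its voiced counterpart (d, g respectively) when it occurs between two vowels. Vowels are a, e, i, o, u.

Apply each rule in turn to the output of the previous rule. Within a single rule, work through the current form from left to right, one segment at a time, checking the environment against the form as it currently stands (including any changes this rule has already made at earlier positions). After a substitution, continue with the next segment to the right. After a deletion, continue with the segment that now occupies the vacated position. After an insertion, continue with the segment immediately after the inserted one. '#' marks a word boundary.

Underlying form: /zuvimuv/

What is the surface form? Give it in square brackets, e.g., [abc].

[zvimev]

A Syncope: [zuvimuv] → [zvimv]
B Cluster Epenthesis: [zvimv] → [zvimev]
C Intervocalic Voicing: no change — [zvimev]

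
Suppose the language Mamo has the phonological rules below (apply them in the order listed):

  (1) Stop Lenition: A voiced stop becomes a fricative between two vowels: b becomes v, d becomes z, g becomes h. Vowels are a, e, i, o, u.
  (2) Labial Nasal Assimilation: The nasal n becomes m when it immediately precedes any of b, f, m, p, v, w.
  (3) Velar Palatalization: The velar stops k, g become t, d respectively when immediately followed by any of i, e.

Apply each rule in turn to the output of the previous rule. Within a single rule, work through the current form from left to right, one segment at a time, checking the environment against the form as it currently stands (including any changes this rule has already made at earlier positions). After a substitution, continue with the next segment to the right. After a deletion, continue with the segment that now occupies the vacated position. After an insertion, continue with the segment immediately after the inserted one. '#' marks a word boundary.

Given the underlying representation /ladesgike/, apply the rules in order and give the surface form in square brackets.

[lazesdite]

(1) Stop Lenition: [ladesgike] → [lazesgike]
(2) Labial Nasal Assimilation: no change — [lazesgike]
(3) Velar Palatalization: [lazesgike] → [lazesdite]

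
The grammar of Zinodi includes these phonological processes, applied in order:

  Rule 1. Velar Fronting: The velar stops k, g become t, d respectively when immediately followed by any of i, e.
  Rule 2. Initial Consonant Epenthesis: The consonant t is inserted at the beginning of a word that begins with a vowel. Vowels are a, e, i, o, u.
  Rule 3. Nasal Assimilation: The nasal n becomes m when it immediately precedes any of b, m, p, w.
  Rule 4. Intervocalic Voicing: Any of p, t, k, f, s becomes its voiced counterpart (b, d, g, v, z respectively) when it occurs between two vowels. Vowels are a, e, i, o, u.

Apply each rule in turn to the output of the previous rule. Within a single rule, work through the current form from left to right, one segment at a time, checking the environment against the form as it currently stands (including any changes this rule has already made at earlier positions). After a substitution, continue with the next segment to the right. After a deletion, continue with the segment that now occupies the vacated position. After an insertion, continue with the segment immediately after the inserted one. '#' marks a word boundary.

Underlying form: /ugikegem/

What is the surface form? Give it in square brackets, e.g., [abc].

[tudidedem]

Rule 1 Velar Fronting: [ugikegem] → [uditedem]
Rule 2 Initial Consonant Epenthesis: [uditedem] → [tuditedem]
Rule 3 Nasal Assimilation: no change — [tuditedem]
Rule 4 Intervocalic Voicing: [tuditedem] → [tudidedem]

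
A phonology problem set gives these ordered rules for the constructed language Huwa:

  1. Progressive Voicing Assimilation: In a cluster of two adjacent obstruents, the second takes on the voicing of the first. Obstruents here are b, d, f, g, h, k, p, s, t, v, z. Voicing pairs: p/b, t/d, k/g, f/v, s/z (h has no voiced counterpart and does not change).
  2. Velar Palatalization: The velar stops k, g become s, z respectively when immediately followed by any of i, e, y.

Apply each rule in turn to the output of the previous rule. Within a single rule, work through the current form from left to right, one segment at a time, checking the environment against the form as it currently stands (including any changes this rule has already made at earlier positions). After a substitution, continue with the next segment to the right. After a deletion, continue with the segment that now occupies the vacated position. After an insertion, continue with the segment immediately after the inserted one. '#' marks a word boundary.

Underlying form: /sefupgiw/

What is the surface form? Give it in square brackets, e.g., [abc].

1 Progressive Voicing Assimilation: [sefupgiw] → [sefupkiw]
2 Velar Palatalization: [sefupkiw] → [sefupsiw]

[sefupsiw]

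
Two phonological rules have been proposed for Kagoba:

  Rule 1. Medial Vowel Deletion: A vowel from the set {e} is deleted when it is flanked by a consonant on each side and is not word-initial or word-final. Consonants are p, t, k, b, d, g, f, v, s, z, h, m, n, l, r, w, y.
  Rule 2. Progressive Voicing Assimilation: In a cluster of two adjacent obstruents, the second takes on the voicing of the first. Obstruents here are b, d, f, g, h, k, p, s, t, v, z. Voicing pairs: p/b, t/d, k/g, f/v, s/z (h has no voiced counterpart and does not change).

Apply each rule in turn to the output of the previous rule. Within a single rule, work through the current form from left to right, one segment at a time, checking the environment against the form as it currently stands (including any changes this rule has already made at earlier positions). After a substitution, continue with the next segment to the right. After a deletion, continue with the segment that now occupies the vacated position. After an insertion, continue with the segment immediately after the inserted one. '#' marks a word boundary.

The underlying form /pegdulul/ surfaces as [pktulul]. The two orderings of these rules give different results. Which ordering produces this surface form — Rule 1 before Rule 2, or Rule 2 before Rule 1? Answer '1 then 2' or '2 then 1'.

Order 1 then 2:
  1 Medial Vowel Deletion: [pegdulul] → [pgdulul]
  2 Progressive Voicing Assimilation: [pgdulul] → [pktulul]
  result: [pktulul]
Order 2 then 1:
  2 Progressive Voicing Assimilation: no change — [pegdulul]
  1 Medial Vowel Deletion: [pegdulul] → [pgdulul]
  result: [pgdulul]

1 then 2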